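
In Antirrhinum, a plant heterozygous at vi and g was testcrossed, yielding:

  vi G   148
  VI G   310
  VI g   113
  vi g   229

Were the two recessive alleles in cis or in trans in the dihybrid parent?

The two most frequent classes are VI G (310) and vi g (229); these are the parental (non-recombinant) types.
So the F1 carried VI G on one chromosome and vi g on the other — the recessive alleles are on the same chromosome (cis / coupling).

cis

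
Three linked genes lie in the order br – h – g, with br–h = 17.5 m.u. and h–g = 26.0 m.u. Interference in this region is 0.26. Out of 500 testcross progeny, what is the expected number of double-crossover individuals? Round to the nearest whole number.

17

Map distances give recombination frequencies of 0.175 and 0.260 for the two intervals.
With interference 0.26 (so coincidence = 0.74), expected double-crossover frequency = 0.175 × 0.260 × 0.74 = 0.03367.
Expected number = 0.03367 × 500 = 16.84 ≈ 17.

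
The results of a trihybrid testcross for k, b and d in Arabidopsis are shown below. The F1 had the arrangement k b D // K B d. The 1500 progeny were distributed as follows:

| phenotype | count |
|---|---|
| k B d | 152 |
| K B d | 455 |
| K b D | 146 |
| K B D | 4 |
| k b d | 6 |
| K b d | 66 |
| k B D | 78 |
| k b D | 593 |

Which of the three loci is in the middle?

d

The two rarest classes, k b d and K B D, are the double crossovers. Comparing them with the parentals, only the d allele has switched, so d is the middle locus and the order is k – d – b.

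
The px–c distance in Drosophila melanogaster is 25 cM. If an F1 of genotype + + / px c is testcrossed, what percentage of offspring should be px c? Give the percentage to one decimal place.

A map distance of 25 cM corresponds to a recombination frequency of 0.250.
The F1 is + + / px c, so px c is a parental gamete class with expected frequency (1 − r)/2 = 0.750/2 = 0.3750.
That is 0.3750 = 37.5% of the progeny.

37.5%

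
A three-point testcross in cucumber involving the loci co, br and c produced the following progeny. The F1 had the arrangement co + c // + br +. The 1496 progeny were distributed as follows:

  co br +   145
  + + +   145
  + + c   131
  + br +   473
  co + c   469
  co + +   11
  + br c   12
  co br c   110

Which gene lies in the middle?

The two rarest classes, co + + and + br c, are the double crossovers. Comparing them with the parentals, only the c allele has switched, so c is the middle locus and the order is br – c – co.

c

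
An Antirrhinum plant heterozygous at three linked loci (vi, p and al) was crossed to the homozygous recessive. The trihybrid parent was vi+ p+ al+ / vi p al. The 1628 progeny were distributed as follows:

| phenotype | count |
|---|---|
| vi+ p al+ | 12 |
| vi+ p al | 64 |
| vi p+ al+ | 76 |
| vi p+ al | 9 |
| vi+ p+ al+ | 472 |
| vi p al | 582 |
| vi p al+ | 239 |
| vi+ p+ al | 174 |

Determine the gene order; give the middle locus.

p

The two rarest classes, vi+ p al+ and vi p+ al, are the double crossovers. Comparing them with the parentals, only the p allele has switched, so p is the middle locus and the order is vi – p – al.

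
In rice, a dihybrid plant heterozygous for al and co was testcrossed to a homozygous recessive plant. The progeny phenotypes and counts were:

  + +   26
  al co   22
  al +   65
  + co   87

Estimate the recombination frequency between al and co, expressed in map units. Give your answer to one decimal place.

The two most frequent classes, + co (87) and al + (65), are the parental types, so the F1 was + co / al +.
The recombinant classes are + + and al co: 26 + 22 = 48.
Recombination frequency = 48/200 = 0.2400 ≈ 24.0%, i.e. 24.0 map units.

24.0 map units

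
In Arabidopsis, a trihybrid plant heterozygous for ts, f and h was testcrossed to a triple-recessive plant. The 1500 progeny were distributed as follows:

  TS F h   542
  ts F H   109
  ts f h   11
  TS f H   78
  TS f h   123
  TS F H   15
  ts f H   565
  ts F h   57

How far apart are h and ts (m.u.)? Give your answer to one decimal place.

The two most frequent reciprocal classes, TS F h and ts f H, are the parental types, so the F1 was TS F h / ts f H.
The two rarest classes, TS F H and ts f h, are the double crossovers. Comparing them with the parentals, only the h allele has switched, so h is the middle locus and the order is ts – h – f.
Crossovers in the ts–h interval produce the single-crossover classes ts F h and TS f H (57 + 78 = 135) plus the double crossovers (26).
RF(ts–h) = (135 + 26) / 1500 = 161/1500 = 0.1073 → 10.7 m.u.

10.7 m.u.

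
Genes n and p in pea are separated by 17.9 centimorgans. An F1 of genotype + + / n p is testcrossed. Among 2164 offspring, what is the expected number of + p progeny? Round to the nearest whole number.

194

A map distance of 17.9 centimorgans corresponds to a recombination frequency of 0.179.
The F1 is + + / n p, so + p is a recombinant gamete class with expected frequency r/2 = 0.179/2 = 0.0895.
Expected number = 0.0895 × 2164 = 193.68 ≈ 194.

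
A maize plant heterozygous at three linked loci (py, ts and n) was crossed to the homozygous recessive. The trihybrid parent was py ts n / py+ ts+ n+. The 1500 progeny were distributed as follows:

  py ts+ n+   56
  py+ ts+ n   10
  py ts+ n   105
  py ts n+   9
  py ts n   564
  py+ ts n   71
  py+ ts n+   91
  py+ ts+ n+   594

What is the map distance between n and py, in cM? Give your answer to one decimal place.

9.7 cM

The two rarest classes, py ts n+ and py+ ts+ n, are the double crossovers. Comparing them with the parentals, only the n allele has switched, so n is the middle locus and the order is ts – n – py.
Crossovers in the n–py interval produce the single-crossover classes py+ ts n and py ts+ n+ (71 + 56 = 127) plus the double crossovers (19).
RF(n–py) = (127 + 19) / 1500 = 146/1500 = 0.0973 → 9.7 cM.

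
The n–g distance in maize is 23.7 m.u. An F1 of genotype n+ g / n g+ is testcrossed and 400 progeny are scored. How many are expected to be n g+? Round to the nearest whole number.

A map distance of 23.7 m.u. corresponds to a recombination frequency of 0.237.
The F1 is n+ g / n g+, so n g+ is a parental gamete class with expected frequency (1 − r)/2 = 0.763/2 = 0.3815.
Expected number = 0.3815 × 400 = 152.60 ≈ 153.

153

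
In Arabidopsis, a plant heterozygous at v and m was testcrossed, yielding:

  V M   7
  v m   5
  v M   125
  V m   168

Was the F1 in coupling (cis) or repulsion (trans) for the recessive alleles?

The two most frequent classes are V m (168) and v M (125); these are the parental (non-recombinant) types.
So the F1 carried V m on one chromosome and v M on the other — the recessive alleles are on opposite chromosomes (trans / repulsion).

trans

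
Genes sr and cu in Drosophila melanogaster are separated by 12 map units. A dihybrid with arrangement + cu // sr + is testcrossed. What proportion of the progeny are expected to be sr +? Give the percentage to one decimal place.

A map distance of 12 map units corresponds to a recombination frequency of 0.120.
The F1 is + cu / sr +, so sr + is a parental gamete class with expected frequency (1 − r)/2 = 0.880/2 = 0.4400.
That is 0.4400 = 44.0% of the progeny.

44.0%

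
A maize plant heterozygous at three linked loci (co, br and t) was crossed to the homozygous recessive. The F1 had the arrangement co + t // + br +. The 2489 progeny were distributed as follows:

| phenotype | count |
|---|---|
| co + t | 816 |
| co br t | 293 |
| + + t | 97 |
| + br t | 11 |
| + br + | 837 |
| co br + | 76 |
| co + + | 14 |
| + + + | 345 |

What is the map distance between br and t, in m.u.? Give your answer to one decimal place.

26.6 m.u.

The two rarest classes, co + + and + br t, are the double crossovers. Comparing them with the parentals, only the t allele has switched, so t is the middle locus and the order is br – t – co.
Crossovers in the br–t interval produce the single-crossover classes co br t and + + + (293 + 345 = 638) plus the double crossovers (25).
RF(br–t) = (638 + 25) / 2489 = 663/2489 = 0.2664 → 26.6 m.u.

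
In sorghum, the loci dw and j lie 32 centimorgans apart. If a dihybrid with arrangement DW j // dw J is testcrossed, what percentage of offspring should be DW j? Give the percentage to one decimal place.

A map distance of 32 centimorgans corresponds to a recombination frequency of 0.320.
The F1 is DW j / dw J, so DW j is a parental gamete class with expected frequency (1 − r)/2 = 0.680/2 = 0.3400.
That is 0.3400 = 34.0% of the progeny.

34.0%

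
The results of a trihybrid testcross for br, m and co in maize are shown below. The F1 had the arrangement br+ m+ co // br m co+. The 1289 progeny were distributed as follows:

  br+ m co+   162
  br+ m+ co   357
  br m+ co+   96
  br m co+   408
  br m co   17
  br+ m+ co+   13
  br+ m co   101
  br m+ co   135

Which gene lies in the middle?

The two rarest classes, br+ m+ co+ and br m co, are the double crossovers. Comparing them with the parentals, only the co allele has switched, so co is the middle locus and the order is m – co – br.

co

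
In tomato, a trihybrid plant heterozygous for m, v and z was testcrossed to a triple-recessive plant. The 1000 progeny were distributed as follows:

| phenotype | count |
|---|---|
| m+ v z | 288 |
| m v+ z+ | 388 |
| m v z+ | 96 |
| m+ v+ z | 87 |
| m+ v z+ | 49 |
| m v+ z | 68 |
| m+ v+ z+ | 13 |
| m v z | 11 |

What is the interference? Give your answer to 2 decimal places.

The two most frequent reciprocal classes, m+ v z and m v+ z+, are the parental types, so the F1 was m+ v z / m v+ z+.
The two rarest classes, m v z and m+ v+ z+, are the double crossovers. Comparing them with the parentals, only the m allele has switched, so m is the middle locus and the order is v – m – z.
v–m: (183 + 24)/1000 = 0.2070; m–z: (117 + 24)/1000 = 0.1410.
Expected DCO frequency = 0.2070 × 0.1410 ≈ 0.02919; observed = 24/1000 ≈ 0.02400.
Coefficient of coincidence = 0.02400/0.02919 ≈ 0.82; interference = 1 − 0.82 = 0.18.

0.18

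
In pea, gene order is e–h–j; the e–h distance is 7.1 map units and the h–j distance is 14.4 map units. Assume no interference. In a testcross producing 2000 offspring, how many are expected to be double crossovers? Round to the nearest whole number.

20

Map distances give recombination frequencies of 0.071 and 0.144 for the two intervals.
With no interference, expected double-crossover frequency = 0.071 × 0.144 = 0.01022.
Expected number = 0.01022 × 2000 = 20.45 ≈ 20.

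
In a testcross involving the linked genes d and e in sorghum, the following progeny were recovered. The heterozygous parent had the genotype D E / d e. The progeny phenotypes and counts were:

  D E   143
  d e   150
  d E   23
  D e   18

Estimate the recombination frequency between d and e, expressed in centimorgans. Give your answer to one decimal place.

The recombinant classes are D e and d E: 18 + 23 = 41.
Recombination frequency = 41/334 = 0.1228 ≈ 12.3%, i.e. 12.3 centimorgans.

12.3 centimorgans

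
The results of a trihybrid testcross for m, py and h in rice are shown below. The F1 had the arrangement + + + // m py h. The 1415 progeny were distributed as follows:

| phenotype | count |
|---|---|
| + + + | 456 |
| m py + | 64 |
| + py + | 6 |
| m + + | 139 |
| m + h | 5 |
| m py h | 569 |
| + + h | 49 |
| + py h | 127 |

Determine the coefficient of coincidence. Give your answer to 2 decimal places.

0.45

The two rarest classes, + py + and m + h, are the double crossovers. Comparing them with the parentals, only the py allele has switched, so py is the middle locus and the order is m – py – h.
m–py: (266 + 11)/1415 = 0.1958; py–h: (113 + 11)/1415 = 0.0876.
Expected DCO frequency = 0.1958 × 0.0876 ≈ 0.01715; observed = 11/1415 ≈ 0.00777.
Coefficient of coincidence = 0.00777/0.01715 ≈ 0.45.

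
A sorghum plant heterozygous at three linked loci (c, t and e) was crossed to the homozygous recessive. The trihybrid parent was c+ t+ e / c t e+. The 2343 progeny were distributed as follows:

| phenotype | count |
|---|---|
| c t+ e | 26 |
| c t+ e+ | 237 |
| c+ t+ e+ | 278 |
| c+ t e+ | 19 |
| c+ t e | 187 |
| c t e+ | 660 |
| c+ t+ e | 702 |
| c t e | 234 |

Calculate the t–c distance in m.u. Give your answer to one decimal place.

The two rarest classes, c t+ e and c+ t e+, are the double crossovers. Comparing them with the parentals, only the c allele has switched, so c is the middle locus and the order is e – c – t.
Crossovers in the c–t interval produce the single-crossover classes c+ t e and c t+ e+ (187 + 237 = 424) plus the double crossovers (45).
RF(c–t) = (424 + 45) / 2343 = 469/2343 = 0.2002 → 20.0 m.u.

20.0 m.u.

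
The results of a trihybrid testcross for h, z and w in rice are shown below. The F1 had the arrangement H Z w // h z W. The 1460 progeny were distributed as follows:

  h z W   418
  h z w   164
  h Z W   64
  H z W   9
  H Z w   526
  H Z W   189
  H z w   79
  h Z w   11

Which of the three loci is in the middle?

h

The two rarest classes, h Z w and H z W, are the double crossovers. Comparing them with the parentals, only the h allele has switched, so h is the middle locus and the order is w – h – z.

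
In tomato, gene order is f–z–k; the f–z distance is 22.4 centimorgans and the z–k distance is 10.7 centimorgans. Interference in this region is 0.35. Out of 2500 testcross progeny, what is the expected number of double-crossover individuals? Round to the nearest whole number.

39

Map distances give recombination frequencies of 0.224 and 0.107 for the two intervals.
With interference 0.35 (so coincidence = 0.65), expected double-crossover frequency = 0.224 × 0.107 × 0.65 = 0.01558.
Expected number = 0.01558 × 2500 = 38.95 ≈ 39.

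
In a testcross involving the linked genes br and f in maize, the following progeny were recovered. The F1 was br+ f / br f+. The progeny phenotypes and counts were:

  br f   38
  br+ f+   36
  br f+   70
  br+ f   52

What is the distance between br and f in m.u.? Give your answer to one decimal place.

The recombinant classes are br+ f+ and br f: 36 + 38 = 74.
Recombination frequency = 74/196 = 0.3776 ≈ 37.8%, i.e. 37.8 m.u.

37.8 m.u.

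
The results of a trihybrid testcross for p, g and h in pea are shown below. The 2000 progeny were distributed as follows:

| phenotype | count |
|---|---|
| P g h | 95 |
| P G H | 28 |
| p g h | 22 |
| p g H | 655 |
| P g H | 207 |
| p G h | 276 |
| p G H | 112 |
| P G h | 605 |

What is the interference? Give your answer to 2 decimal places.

The two most frequent reciprocal classes, P G h and p g H, are the parental types, so the F1 was P G h / p g H.
The two rarest classes, P G H and p g h, are the double crossovers. Comparing them with the parentals, only the h allele has switched, so h is the middle locus and the order is g – h – p.
g–h: (207 + 50)/2000 = 0.1285; h–p: (483 + 50)/2000 = 0.2665.
Expected DCO frequency = 0.1285 × 0.2665 ≈ 0.03425; observed = 50/2000 ≈ 0.02500.
Coefficient of coincidence = 0.02500/0.03425 ≈ 0.73; interference = 1 − 0.73 = 0.27.

0.27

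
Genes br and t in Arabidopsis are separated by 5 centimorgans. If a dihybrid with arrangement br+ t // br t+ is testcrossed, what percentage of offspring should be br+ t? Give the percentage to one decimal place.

47.5%

A map distance of 5 centimorgans corresponds to a recombination frequency of 0.050.
The F1 is br+ t / br t+, so br+ t is a parental gamete class with expected frequency (1 − r)/2 = 0.950/2 = 0.4750.
That is 0.4750 = 47.5% of the progeny.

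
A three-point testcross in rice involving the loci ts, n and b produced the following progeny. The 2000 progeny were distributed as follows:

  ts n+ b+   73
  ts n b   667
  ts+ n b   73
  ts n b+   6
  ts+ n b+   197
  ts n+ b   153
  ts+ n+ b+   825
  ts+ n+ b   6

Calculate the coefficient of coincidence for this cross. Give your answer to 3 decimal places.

0.420

The two most frequent reciprocal classes, ts n b and ts+ n+ b+, are the parental types, so the F1 was ts n b / ts+ n+ b+.
The two rarest classes, ts n b+ and ts+ n+ b, are the double crossovers. Comparing them with the parentals, only the b allele has switched, so b is the middle locus and the order is ts – b – n.
ts–b: (146 + 12)/2000 = 0.0790; b–n: (350 + 12)/2000 = 0.1810.
Expected DCO frequency = 0.0790 × 0.1810 ≈ 0.01430; observed = 12/2000 ≈ 0.00600.
Coefficient of coincidence = 0.00600/0.01430 ≈ 0.420.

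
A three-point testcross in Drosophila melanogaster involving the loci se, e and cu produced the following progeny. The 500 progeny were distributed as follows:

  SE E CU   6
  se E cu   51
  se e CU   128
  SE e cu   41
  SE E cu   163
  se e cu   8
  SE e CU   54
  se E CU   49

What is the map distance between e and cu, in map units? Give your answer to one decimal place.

The two most frequent reciprocal classes, se e CU and SE E cu, are the parental types, so the F1 was se e CU / SE E cu.
The two rarest classes, se e cu and SE E CU, are the double crossovers. Comparing them with the parentals, only the cu allele has switched, so cu is the middle locus and the order is e – cu – se.
Crossovers in the e–cu interval produce the single-crossover classes se E CU and SE e cu (49 + 41 = 90) plus the double crossovers (14).
RF(e–cu) = (90 + 14) / 500 = 104/500 = 0.2080 → 20.8 map units.

20.8 map units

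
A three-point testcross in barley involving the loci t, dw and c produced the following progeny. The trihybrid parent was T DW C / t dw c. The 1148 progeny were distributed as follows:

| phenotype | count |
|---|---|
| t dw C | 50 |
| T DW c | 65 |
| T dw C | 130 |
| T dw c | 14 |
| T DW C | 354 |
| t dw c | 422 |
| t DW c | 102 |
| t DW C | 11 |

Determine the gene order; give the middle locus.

The two rarest classes, t DW C and T dw c, are the double crossovers. Comparing them with the parentals, only the t allele has switched, so t is the middle locus and the order is c – t – dw.

t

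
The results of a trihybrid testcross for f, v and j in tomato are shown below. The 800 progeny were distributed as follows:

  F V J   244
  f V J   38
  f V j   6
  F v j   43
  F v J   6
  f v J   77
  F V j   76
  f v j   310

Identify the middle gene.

v

The two most frequent reciprocal classes, f v j and F V J, are the parental types, so the F1 was f v j / F V J.
The two rarest classes, f V j and F v J, are the double crossovers. Comparing them with the parentals, only the v allele has switched, so v is the middle locus and the order is j – v – f.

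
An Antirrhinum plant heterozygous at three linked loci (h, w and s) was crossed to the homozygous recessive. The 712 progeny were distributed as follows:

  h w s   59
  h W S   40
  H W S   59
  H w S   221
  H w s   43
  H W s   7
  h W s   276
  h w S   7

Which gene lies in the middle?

h

The two most frequent reciprocal classes, h W s and H w S, are the parental types, so the F1 was h W s / H w S.
The two rarest classes, H W s and h w S, are the double crossovers. Comparing them with the parentals, only the h allele has switched, so h is the middle locus and the order is s – h – w.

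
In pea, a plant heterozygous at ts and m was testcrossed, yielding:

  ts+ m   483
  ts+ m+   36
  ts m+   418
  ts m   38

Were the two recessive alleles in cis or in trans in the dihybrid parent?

The two most frequent classes are ts+ m (483) and ts m+ (418); these are the parental (non-recombinant) types.
So the F1 carried ts+ m on one chromosome and ts m+ on the other — the recessive alleles are on opposite chromosomes (trans / repulsion).

trans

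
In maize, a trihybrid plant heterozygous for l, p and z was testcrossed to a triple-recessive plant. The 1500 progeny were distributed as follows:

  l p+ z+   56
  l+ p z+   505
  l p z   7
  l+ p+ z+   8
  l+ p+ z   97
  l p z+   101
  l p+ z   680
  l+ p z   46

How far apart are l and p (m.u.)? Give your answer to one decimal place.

The two most frequent reciprocal classes, l p+ z and l+ p z+, are the parental types, so the F1 was l p+ z / l+ p z+.
The two rarest classes, l p z and l+ p+ z+, are the double crossovers. Comparing them with the parentals, only the p allele has switched, so p is the middle locus and the order is l – p – z.
Crossovers in the l–p interval produce the single-crossover classes l+ p+ z and l p z+ (97 + 101 = 198) plus the double crossovers (15).
RF(l–p) = (198 + 15) / 1500 = 213/1500 = 0.1420 → 14.2 m.u.

14.2 m.u.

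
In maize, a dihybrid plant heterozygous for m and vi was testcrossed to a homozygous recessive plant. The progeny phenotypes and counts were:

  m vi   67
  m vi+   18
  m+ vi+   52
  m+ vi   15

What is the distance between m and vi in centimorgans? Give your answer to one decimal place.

The two most frequent classes, m+ vi+ (52) and m vi (67), are the parental types, so the F1 was m+ vi+ / m vi.
The recombinant classes are m+ vi and m vi+: 15 + 18 = 33.
Recombination frequency = 33/152 = 0.2171 ≈ 21.7%, i.e. 21.7 centimorgans.

21.7 centimorgans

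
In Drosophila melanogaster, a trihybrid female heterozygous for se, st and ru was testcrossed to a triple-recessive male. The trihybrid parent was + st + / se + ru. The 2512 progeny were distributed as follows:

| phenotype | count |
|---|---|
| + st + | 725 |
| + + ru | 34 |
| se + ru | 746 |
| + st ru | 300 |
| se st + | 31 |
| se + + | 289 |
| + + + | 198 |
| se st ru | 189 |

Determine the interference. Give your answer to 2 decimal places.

The two rarest classes, se st + and + + ru, are the double crossovers. Comparing them with the parentals, only the se allele has switched, so se is the middle locus and the order is st – se – ru.
st–se: (387 + 65)/2512 = 0.1799; se–ru: (589 + 65)/2512 = 0.2604.
Expected DCO frequency = 0.1799 × 0.2604 ≈ 0.04685; observed = 65/2512 ≈ 0.02588.
Coefficient of coincidence = 0.02588/0.04685 ≈ 0.55; interference = 1 − 0.55 = 0.45.

0.45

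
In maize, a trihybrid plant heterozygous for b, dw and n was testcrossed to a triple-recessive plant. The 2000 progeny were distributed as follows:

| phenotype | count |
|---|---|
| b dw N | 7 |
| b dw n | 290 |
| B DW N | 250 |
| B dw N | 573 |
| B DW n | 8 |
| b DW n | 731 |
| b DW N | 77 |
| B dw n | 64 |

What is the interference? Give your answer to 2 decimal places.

0.65

The two most frequent reciprocal classes, b DW n and B dw N, are the parental types, so the F1 was b DW n / B dw N.
The two rarest classes, B DW n and b dw N, are the double crossovers. Comparing them with the parentals, only the b allele has switched, so b is the middle locus and the order is dw – b – n.
dw–b: (540 + 15)/2000 = 0.2775; b–n: (141 + 15)/2000 = 0.0780.
Expected DCO frequency = 0.2775 × 0.0780 ≈ 0.02165; observed = 15/2000 ≈ 0.00750.
Coefficient of coincidence = 0.00750/0.02165 ≈ 0.35; interference = 1 − 0.35 = 0.65.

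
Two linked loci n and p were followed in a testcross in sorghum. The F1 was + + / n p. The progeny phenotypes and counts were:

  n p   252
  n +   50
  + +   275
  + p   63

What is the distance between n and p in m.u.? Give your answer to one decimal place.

17.7 m.u.

The recombinant classes are + p and n +: 63 + 50 = 113.
Recombination frequency = 113/640 = 0.1766 ≈ 17.7%, i.e. 17.7 m.u.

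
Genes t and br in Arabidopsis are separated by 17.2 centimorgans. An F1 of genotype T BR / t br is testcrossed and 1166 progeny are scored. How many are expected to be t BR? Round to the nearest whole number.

A map distance of 17.2 centimorgans corresponds to a recombination frequency of 0.172.
The F1 is T BR / t br, so t BR is a recombinant gamete class with expected frequency r/2 = 0.172/2 = 0.0860.
Expected number = 0.0860 × 1166 = 100.28 ≈ 100.

100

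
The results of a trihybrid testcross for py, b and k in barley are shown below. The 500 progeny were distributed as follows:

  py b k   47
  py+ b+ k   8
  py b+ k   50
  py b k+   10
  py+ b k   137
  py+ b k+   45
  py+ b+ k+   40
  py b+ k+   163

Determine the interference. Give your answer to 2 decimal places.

0.24

The two most frequent reciprocal classes, py+ b k and py b+ k+, are the parental types, so the F1 was py+ b k / py b+ k+.
The two rarest classes, py+ b+ k and py b k+, are the double crossovers. Comparing them with the parentals, only the b allele has switched, so b is the middle locus and the order is py – b – k.
py–b: (87 + 18)/500 = 0.2100; b–k: (95 + 18)/500 = 0.2260.
Expected DCO frequency = 0.2100 × 0.2260 ≈ 0.04746; observed = 18/500 ≈ 0.03600.
Coefficient of coincidence = 0.03600/0.04746 ≈ 0.76; interference = 1 − 0.76 = 0.24.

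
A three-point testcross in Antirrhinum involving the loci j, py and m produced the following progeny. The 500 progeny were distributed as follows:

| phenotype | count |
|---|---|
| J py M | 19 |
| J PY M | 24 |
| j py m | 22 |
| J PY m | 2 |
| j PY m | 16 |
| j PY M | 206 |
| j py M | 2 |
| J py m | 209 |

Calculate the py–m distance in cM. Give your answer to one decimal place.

The two most frequent reciprocal classes, j PY M and J py m, are the parental types, so the F1 was j PY M / J py m.
The two rarest classes, j py M and J PY m, are the double crossovers. Comparing them with the parentals, only the py allele has switched, so py is the middle locus and the order is m – py – j.
Crossovers in the m–py interval produce the single-crossover classes j PY m and J py M (16 + 19 = 35) plus the double crossovers (4).
RF(m–py) = (35 + 4) / 500 = 39/500 = 0.0780 → 7.8 cM.

7.8 cM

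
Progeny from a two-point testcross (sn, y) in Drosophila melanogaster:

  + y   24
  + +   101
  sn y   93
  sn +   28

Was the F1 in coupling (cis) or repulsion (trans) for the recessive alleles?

cis

The two most frequent classes are + + (101) and sn y (93); these are the parental (non-recombinant) types.
So the F1 carried + + on one chromosome and sn y on the other — the recessive alleles are on the same chromosome (cis / coupling).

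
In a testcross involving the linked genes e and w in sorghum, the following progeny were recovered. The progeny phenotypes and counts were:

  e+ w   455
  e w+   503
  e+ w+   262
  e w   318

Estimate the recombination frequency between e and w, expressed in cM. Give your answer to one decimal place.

37.7 cM

The two most frequent classes, e+ w (455) and e w+ (503), are the parental types, so the F1 was e+ w / e w+.
The recombinant classes are e+ w+ and e w: 262 + 318 = 580.
Recombination frequency = 580/1538 = 0.3771 ≈ 37.7%, i.e. 37.7 cM.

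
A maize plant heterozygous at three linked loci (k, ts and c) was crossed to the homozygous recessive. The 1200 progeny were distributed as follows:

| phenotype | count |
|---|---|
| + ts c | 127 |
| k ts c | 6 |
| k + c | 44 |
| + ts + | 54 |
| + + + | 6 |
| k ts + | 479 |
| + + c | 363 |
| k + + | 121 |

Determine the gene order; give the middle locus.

The two most frequent reciprocal classes, + + c and k ts +, are the parental types, so the F1 was + + c / k ts +.
The two rarest classes, + + + and k ts c, are the double crossovers. Comparing them with the parentals, only the c allele has switched, so c is the middle locus and the order is k – c – ts.

c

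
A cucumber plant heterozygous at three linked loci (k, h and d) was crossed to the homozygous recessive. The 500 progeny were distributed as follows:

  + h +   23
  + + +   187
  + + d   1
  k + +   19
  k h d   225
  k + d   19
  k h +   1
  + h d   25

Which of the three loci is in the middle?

The two most frequent reciprocal classes, k h d and + + +, are the parental types, so the F1 was k h d / + + +.
The two rarest classes, k h + and + + d, are the double crossovers. Comparing them with the parentals, only the d allele has switched, so d is the middle locus and the order is h – d – k.

d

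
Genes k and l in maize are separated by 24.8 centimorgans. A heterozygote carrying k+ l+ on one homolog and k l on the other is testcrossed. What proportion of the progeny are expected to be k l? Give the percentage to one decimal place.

37.6%

A map distance of 24.8 centimorgans corresponds to a recombination frequency of 0.248.
The F1 is k+ l+ / k l, so k l is a parental gamete class with expected frequency (1 − r)/2 = 0.752/2 = 0.3760.
That is 0.3760 = 37.6% of the progeny.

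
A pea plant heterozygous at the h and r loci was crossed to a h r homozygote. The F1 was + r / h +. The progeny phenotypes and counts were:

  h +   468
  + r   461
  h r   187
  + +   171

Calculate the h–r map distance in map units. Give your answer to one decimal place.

The recombinant classes are + + and h r: 171 + 187 = 358.
Recombination frequency = 358/1287 = 0.2782 ≈ 27.8%, i.e. 27.8 map units.

27.8 map units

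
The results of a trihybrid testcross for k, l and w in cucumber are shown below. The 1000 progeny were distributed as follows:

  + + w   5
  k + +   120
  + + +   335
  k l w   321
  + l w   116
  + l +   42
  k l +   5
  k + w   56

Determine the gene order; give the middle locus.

The two most frequent reciprocal classes, k l w and + + +, are the parental types, so the F1 was k l w / + + +.
The two rarest classes, k l + and + + w, are the double crossovers. Comparing them with the parentals, only the w allele has switched, so w is the middle locus and the order is k – w – l.

w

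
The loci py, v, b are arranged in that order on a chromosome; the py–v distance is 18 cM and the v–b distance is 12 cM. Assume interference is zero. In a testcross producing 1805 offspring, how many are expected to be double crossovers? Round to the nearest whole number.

39

Map distances give recombination frequencies of 0.180 and 0.120 for the two intervals.
With no interference, expected double-crossover frequency = 0.180 × 0.120 = 0.02160.
Expected number = 0.02160 × 1805 = 38.99 ≈ 39.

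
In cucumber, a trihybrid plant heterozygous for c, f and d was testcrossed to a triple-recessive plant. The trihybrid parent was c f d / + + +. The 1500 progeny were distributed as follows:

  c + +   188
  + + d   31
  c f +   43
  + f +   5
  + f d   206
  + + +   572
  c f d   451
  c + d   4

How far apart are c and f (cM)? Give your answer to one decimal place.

26.9 cM

The two rarest classes, c + d and + f +, are the double crossovers. Comparing them with the parentals, only the f allele has switched, so f is the middle locus and the order is c – f – d.
Crossovers in the c–f interval produce the single-crossover classes + f d and c + + (206 + 188 = 394) plus the double crossovers (9).
RF(c–f) = (394 + 9) / 1500 = 403/1500 = 0.2687 → 26.9 cM.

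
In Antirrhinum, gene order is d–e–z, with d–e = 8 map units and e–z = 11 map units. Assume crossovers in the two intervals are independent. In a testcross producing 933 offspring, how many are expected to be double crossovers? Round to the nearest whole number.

Map distances give recombination frequencies of 0.080 and 0.110 for the two intervals.
With no interference, expected double-crossover frequency = 0.080 × 0.110 = 0.00880.
Expected number = 0.00880 × 933 = 8.21 ≈ 8.

8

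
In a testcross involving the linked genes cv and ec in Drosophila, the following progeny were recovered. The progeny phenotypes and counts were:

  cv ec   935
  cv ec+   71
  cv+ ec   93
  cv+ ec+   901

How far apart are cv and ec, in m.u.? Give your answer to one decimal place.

8.2 m.u.

The two most frequent classes, cv+ ec+ (901) and cv ec (935), are the parental types, so the F1 was cv+ ec+ / cv ec.
The recombinant classes are cv+ ec and cv ec+: 93 + 71 = 164.
Recombination frequency = 164/2000 = 0.0820 ≈ 8.2%, i.e. 8.2 m.u.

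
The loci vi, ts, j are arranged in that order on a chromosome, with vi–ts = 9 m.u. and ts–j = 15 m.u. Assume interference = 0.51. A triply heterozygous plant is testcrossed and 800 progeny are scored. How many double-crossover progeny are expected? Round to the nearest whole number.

Map distances give recombination frequencies of 0.090 and 0.150 for the two intervals.
With interference 0.51 (so coincidence = 0.49), expected double-crossover frequency = 0.090 × 0.150 × 0.49 = 0.00662.
Expected number = 0.00662 × 800 = 5.29 ≈ 5.

5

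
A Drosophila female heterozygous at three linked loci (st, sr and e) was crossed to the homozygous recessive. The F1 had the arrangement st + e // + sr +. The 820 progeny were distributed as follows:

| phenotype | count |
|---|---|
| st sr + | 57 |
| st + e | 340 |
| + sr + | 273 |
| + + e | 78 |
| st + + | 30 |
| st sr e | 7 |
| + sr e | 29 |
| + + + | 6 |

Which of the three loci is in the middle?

sr

The two rarest classes, st sr e and + + +, are the double crossovers. Comparing them with the parentals, only the sr allele has switched, so sr is the middle locus and the order is e – sr – st.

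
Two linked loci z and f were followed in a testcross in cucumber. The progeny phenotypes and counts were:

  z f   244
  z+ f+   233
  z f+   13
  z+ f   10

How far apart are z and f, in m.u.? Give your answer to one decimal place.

The two most frequent classes, z+ f+ (233) and z f (244), are the parental types, so the F1 was z+ f+ / z f.
The recombinant classes are z+ f and z f+: 10 + 13 = 23.
Recombination frequency = 23/500 = 0.0460 ≈ 4.6%, i.e. 4.6 m.u.

4.6 m.u.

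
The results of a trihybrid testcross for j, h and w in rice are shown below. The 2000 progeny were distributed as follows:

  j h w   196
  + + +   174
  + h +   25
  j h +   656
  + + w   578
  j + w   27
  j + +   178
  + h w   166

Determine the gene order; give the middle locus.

The two most frequent reciprocal classes, j h + and + + w, are the parental types, so the F1 was j h + / + + w.
The two rarest classes, + h + and j + w, are the double crossovers. Comparing them with the parentals, only the j allele has switched, so j is the middle locus and the order is w – j – h.

j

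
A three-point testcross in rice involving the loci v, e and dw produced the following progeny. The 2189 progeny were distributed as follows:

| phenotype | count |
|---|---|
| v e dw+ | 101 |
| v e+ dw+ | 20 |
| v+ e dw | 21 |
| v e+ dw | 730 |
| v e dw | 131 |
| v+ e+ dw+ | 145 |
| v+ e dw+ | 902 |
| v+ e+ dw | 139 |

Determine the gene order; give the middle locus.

The two most frequent reciprocal classes, v+ e dw+ and v e+ dw, are the parental types, so the F1 was v+ e dw+ / v e+ dw.
The two rarest classes, v+ e dw and v e+ dw+, are the double crossovers. Comparing them with the parentals, only the dw allele has switched, so dw is the middle locus and the order is e – dw – v.

dw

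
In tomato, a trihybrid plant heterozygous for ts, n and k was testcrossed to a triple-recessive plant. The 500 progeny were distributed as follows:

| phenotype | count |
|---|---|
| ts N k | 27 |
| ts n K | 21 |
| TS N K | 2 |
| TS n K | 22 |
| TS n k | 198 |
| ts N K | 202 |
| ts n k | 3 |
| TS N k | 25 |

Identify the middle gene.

The two most frequent reciprocal classes, TS n k and ts N K, are the parental types, so the F1 was TS n k / ts N K.
The two rarest classes, ts n k and TS N K, are the double crossovers. Comparing them with the parentals, only the ts allele has switched, so ts is the middle locus and the order is k – ts – n.

ts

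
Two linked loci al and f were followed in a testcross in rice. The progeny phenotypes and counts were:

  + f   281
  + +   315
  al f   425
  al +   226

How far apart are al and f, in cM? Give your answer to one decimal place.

40.7 cM

The two most frequent classes, + + (315) and al f (425), are the parental types, so the F1 was + + / al f.
The recombinant classes are + f and al +: 281 + 226 = 507.
Recombination frequency = 507/1247 = 0.4066 ≈ 40.7%, i.e. 40.7 cM.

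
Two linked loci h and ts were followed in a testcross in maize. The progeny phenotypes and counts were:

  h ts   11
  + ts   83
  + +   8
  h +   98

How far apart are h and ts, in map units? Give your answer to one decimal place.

9.5 map units

The two most frequent classes, + ts (83) and h + (98), are the parental types, so the F1 was + ts / h +.
The recombinant classes are + + and h ts: 8 + 11 = 19.
Recombination frequency = 19/200 = 0.0950 ≈ 9.5%, i.e. 9.5 map units.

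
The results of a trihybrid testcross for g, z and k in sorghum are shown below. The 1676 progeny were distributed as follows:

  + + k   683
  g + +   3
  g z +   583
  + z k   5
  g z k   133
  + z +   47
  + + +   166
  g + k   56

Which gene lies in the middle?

z

The two most frequent reciprocal classes, g z + and + + k, are the parental types, so the F1 was g z + / + + k.
The two rarest classes, g + + and + z k, are the double crossovers. Comparing them with the parentals, only the z allele has switched, so z is the middle locus and the order is g – z – k.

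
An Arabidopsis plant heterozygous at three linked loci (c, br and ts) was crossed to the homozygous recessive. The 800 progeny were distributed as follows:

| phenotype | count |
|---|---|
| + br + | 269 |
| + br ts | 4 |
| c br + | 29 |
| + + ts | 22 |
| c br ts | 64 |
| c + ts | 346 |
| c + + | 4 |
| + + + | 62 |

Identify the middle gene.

The two most frequent reciprocal classes, + br + and c + ts, are the parental types, so the F1 was + br + / c + ts.
The two rarest classes, + br ts and c + +, are the double crossovers. Comparing them with the parentals, only the ts allele has switched, so ts is the middle locus and the order is br – ts – c.

ts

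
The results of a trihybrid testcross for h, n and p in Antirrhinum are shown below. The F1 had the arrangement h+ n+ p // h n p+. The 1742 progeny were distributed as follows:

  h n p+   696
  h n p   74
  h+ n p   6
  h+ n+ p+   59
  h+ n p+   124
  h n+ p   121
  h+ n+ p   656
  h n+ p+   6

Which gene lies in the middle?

The two rarest classes, h+ n p and h n+ p+, are the double crossovers. Comparing them with the parentals, only the n allele has switched, so n is the middle locus and the order is p – n – h.

n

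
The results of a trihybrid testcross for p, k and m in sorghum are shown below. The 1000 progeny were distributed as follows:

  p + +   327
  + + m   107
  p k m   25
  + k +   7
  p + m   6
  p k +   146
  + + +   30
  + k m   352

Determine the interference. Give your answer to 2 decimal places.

0.28

The two most frequent reciprocal classes, p + + and + k m, are the parental types, so the F1 was p + + / + k m.
The two rarest classes, p + m and + k +, are the double crossovers. Comparing them with the parentals, only the m allele has switched, so m is the middle locus and the order is p – m – k.
p–m: (55 + 13)/1000 = 0.0680; m–k: (253 + 13)/1000 = 0.2660.
Expected DCO frequency = 0.0680 × 0.2660 ≈ 0.01809; observed = 13/1000 ≈ 0.01300.
Coefficient of coincidence = 0.01300/0.01809 ≈ 0.72; interference = 1 − 0.72 = 0.28.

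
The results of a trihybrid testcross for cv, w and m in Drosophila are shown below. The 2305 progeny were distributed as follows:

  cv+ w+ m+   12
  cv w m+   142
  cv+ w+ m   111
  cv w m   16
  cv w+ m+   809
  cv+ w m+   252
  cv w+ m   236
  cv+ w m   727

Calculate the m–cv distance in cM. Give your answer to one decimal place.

The two most frequent reciprocal classes, cv+ w m and cv w+ m+, are the parental types, so the F1 was cv+ w m / cv w+ m+.
The two rarest classes, cv w m and cv+ w+ m+, are the double crossovers. Comparing them with the parentals, only the cv allele has switched, so cv is the middle locus and the order is m – cv – w.
Crossovers in the m–cv interval produce the single-crossover classes cv+ w m+ and cv w+ m (252 + 236 = 488) plus the double crossovers (28).
RF(m–cv) = (488 + 28) / 2305 = 516/2305 = 0.2239 → 22.4 cM.

22.4 cM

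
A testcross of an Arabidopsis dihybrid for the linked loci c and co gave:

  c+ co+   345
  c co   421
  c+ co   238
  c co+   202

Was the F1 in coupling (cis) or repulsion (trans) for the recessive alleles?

The two most frequent classes are c+ co+ (345) and c co (421); these are the parental (non-recombinant) types.
So the F1 carried c+ co+ on one chromosome and c co on the other — the recessive alleles are on the same chromosome (cis / coupling).

cis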